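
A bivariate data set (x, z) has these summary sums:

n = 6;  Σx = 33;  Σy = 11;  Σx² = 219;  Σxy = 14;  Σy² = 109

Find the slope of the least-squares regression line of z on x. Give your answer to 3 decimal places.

Sxx = Σx² − (Σx)²/n = 219 − 181.5 = 37.5
Sxy = Σxy − (Σx)(Σy)/n = 14 − 60.5 = -46.5
b = Sxy/Sxx = -46.5/37.5 = -1.24

-1.240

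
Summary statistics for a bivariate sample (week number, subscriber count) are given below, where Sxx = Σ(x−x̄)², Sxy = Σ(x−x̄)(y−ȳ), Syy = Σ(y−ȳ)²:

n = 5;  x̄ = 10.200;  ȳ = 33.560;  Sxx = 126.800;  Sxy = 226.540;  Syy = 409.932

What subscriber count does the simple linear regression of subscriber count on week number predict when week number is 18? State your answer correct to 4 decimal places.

b = Sxy/Sxx = 226.54/126.8 = 1.786593
a = ȳ − b·x̄ = 33.56 − 1.786593·10.2 = 15.336751
ŷ(18) = a + b·18 = 15.336751 + 1.786593·18 = 47.495426

47.4954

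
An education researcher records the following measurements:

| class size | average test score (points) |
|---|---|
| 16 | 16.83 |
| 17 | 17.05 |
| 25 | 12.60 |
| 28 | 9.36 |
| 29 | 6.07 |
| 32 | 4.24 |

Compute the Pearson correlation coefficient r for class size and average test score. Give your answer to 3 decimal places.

n = 6, Σx = 147, Σy = 66.15, Σxy = 1447.92, Σx² = 3819, Σy² = 875.1435
Sxx = Σx² − (Σx)²/n = 3819 − 3601.5 = 217.5
Sxy = Σxy − (Σx)(Σy)/n = 1447.92 − 1620.675 = -172.755
Syy = Σy² − (Σy)²/n = 875.1435 − 729.30375 = 145.83975
r = Sxy/√(Sxx·Syy) = -172.755/√(31720.145625) = -172.755/178.101504 = -0.969981

-0.970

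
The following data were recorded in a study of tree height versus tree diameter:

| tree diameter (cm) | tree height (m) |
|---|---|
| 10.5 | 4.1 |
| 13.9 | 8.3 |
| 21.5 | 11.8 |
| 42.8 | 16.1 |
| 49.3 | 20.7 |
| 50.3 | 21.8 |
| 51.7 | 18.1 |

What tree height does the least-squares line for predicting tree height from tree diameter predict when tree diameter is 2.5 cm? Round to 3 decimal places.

n = 7, Σx = 240, Σy = 100.9, Σxy = 4154.02, Σx² = 10231.02
Sxx = Σx² − (Σx)²/n = 10231.02 − 8228.571429 = 2002.448571
Sxy = Σxy − (Σx)(Σy)/n = 4154.02 − 3459.428571 = 694.591429
b = Sxy/Sxx = 694.591429/2002.448571 = 0.346871
a = ȳ − b·x̄ = 14.414286 − 0.346871·34.285714 = 2.521564
ŷ(2.5) = a + b·2.5 = 2.521564 + 0.346871·2.5 = 3.388742

3.389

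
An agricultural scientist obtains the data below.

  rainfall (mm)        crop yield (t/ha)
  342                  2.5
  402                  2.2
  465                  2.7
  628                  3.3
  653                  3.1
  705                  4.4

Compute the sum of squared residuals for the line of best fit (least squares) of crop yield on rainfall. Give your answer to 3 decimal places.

0.768

n = 6, Σx = 3195, Σy = 18.2, Σxy = 10193.6, Σx² = 1812611, Σy² = 58.24
Sxx = Σx² − (Σx)²/n = 1812611 − 1701337.5 = 111273.5
Sxy = Σxy − (Σx)(Σy)/n = 10193.6 − 9691.5 = 502.1
Syy = Σy² − (Σy)²/n = 58.24 − 55.206667 = 3.033333
b = Sxy/Sxx = 502.1/111273.5 = 0.004512
SSE = Syy − b·Sxy = 3.033333 − 0.004512·502.1 = 0.767705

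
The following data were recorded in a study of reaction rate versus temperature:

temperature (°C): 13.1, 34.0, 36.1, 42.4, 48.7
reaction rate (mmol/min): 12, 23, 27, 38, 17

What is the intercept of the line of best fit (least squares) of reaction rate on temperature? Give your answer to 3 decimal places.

10.192

n = 5, Σx = 174.3, Σy = 117, Σxy = 4353, Σx² = 6800.27
Sxx = Σx² − (Σx)²/n = 6800.27 − 6076.098 = 724.172
Sxy = Σxy − (Σx)(Σy)/n = 4353 − 4078.62 = 274.38
b = Sxy/Sxx = 274.38/724.172 = 0.378888
a = ȳ − b·x̄ = 23.4 − 0.378888·34.86 = 10.191968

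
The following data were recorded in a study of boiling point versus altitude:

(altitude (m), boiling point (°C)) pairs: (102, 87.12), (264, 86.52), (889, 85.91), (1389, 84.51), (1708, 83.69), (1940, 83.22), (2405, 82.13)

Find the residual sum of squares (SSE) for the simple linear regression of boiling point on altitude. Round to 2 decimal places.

n = 7, Σx = 8697, Σy = 593.1, Σxy = 727397.87, Σx² = 15264631, Σy² = 50272.9944
Sxx = Σx² − (Σx)²/n = 15264631 − 10805401.285714 = 4459229.714286
Sxy = Σxy − (Σx)(Σy)/n = 727397.87 − 736884.385714 = -9486.515714
Syy = Σy² − (Σy)²/n = 50272.9944 − 50252.515714 = 20.478686
b = Sxy/Sxx = -9486.515714/4459229.714286 = -0.002127
SSE = Syy − b·Sxy = 20.478686 − (-0.002127)·(-9486.515714) = 0.297178

0.30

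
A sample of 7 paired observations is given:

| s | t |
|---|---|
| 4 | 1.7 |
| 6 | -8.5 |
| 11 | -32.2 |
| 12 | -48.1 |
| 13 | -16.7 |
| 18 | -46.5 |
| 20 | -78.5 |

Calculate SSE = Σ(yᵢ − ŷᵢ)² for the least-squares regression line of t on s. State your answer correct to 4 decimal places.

n = 7, Σx = 84, Σy = -228.8, Σxy = -3599.7, Σx² = 1210, Σy² = 12028.98
Sxx = Σx² − (Σx)²/n = 1210 − 1008 = 202
Sxy = Σxy − (Σx)(Σy)/n = -3599.7 − (-2745.6) = -854.1
Syy = Σy² − (Σy)²/n = 12028.98 − 7478.491429 = 4550.488571
b = Sxy/Sxx = -854.1/202 = -4.228218
SSE = Syy − b·Sxy = 4550.488571 − (-4.228218)·(-854.1) = 939.167730

939.1677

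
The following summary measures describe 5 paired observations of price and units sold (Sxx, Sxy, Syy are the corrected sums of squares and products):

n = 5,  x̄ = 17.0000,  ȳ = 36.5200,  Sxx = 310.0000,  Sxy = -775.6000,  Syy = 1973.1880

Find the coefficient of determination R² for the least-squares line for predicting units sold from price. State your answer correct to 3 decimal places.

0.983

R² = Sxy²/(Sxx·Syy) = (-775.6)²/(310·1973.188) = 0.983435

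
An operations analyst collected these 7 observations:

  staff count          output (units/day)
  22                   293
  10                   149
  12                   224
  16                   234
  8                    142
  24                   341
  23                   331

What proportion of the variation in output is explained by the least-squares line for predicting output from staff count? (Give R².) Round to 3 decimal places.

0.953

n = 7, Σx = 115, Σy = 1714, Σxy = 31301, Σx² = 2153, Σy² = 458988
Sxx = Σx² − (Σx)²/n = 2153 − 1889.285714 = 263.714286
Sxy = Σxy − (Σx)(Σy)/n = 31301 − 28158.571429 = 3142.428571
Syy = Σy² − (Σy)²/n = 458988 − 419685.142857 = 39302.857143
R² = Sxy²/(Sxx·Syy) = (3142.428571)²/(263.714286·39302.857143) = 0.952737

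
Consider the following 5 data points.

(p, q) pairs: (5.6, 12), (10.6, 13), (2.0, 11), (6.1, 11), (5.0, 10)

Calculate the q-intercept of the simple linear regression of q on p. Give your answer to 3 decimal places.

9.855

n = 5, Σx = 29.3, Σy = 57, Σxy = 344.1, Σx² = 209.93
Sxx = Σx² − (Σx)²/n = 209.93 − 171.698 = 38.232
Sxy = Σxy − (Σx)(Σy)/n = 344.1 − 334.02 = 10.08
b = Sxy/Sxx = 10.08/38.232 = 0.263653
a = ȳ − b·x̄ = 11.4 − 0.263653·5.86 = 9.854991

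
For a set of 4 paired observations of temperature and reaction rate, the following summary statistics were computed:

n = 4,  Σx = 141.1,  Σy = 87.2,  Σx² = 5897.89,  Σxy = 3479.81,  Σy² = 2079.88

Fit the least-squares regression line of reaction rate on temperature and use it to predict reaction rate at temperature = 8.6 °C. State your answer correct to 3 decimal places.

Sxx = Σx² − (Σx)²/n = 5897.89 − 4977.3025 = 920.5875
Sxy = Σxy − (Σx)(Σy)/n = 3479.81 − 3075.98 = 403.83
b = Sxy/Sxx = 403.83/920.5875 = 0.438666
a = ȳ − b·x̄ = 21.8 − 0.438666·35.275 = 6.326074
ŷ(8.6) = a + b·8.6 = 6.326074 + 0.438666·8.6 = 10.098597

10.099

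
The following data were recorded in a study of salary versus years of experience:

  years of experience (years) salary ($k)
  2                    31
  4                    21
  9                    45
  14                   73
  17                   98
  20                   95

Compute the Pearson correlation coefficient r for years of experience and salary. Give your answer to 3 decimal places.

0.965

n = 6, Σx = 66, Σy = 363, Σxy = 5139, Σx² = 986, Σy² = 27385
Sxx = Σx² − (Σx)²/n = 986 − 726 = 260
Sxy = Σxy − (Σx)(Σy)/n = 5139 − 3993 = 1146
Syy = Σy² − (Σy)²/n = 27385 − 21961.5 = 5423.5
r = Sxy/√(Sxx·Syy) = 1146/√(1410110) = 1146/1187.480526 = 0.965068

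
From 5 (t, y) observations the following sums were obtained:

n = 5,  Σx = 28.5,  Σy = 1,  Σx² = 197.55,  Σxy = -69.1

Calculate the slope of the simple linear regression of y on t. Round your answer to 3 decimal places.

-2.131

Sxx = Σx² − (Σx)²/n = 197.55 − 162.45 = 35.1
Sxy = Σxy − (Σx)(Σy)/n = -69.1 − 5.7 = -74.8
b = Sxy/Sxx = -74.8/35.1 = -2.131054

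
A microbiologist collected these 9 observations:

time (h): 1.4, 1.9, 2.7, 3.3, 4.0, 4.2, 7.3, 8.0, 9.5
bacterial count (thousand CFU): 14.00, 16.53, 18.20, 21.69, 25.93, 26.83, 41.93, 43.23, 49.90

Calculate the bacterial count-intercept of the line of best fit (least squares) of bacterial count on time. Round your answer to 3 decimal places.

n = 9, Σx = 42.3, Σy = 258.24, Σxy = 1514.109, Σx² = 264.93
Sxx = Σx² − (Σx)²/n = 264.93 − 198.81 = 66.12
Sxy = Σxy − (Σx)(Σy)/n = 1514.109 − 1213.728 = 300.381
b = Sxy/Sxx = 300.381/66.12 = 4.542967
a = ȳ − b·x̄ = 28.693333 − 4.542967·4.7 = 7.341387

7.341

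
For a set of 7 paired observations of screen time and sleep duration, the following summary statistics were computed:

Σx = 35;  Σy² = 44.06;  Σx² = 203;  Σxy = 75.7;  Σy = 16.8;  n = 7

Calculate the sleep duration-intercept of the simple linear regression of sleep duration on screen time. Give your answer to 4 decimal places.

Sxx = Σx² − (Σx)²/n = 203 − 175 = 28
Sxy = Σxy − (Σx)(Σy)/n = 75.7 − 84 = -8.3
b = Sxy/Sxx = -8.3/28 = -0.296429
a = ȳ − b·x̄ = 2.4 − (-0.296429)·5 = 3.882143

3.8821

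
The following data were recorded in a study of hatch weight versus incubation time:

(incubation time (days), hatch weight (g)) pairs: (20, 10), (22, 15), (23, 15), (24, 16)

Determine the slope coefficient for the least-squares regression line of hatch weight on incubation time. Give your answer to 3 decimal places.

1.486

n = 4, Σx = 89, Σy = 56, Σxy = 1259, Σx² = 1989
Sxx = Σx² − (Σx)²/n = 1989 − 1980.25 = 8.75
Sxy = Σxy − (Σx)(Σy)/n = 1259 − 1246 = 13
b = Sxy/Sxx = 13/8.75 = 1.485714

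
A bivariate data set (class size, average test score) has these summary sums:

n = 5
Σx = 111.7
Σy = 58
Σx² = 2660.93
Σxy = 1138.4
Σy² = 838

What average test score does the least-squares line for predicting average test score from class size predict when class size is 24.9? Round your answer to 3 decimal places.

Sxx = Σx² − (Σx)²/n = 2660.93 − 2495.378 = 165.552
Sxy = Σxy − (Σx)(Σy)/n = 1138.4 − 1295.72 = -157.32
b = Sxy/Sxx = -157.32/165.552 = -0.950275
a = ȳ − b·x̄ = 11.6 − (-0.950275)·22.34 = 32.829153
ŷ(24.9) = a + b·24.9 = 32.829153 + (-0.950275)·24.9 = 9.167295

9.167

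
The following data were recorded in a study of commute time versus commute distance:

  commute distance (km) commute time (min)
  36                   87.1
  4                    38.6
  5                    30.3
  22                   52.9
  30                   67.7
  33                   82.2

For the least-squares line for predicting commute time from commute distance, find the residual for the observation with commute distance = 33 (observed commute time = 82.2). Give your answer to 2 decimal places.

n = 6, Σx = 130, Σy = 358.8, Σxy = 9348.9, Σx² = 3810
Sxx = Σx² − (Σx)²/n = 3810 − 2816.666667 = 993.333333
Sxy = Σxy − (Σx)(Σy)/n = 9348.9 − 7774 = 1574.9
b = Sxy/Sxx = 1574.9/993.333333 = 1.585470
a = ȳ − b·x̄ = 59.8 − 1.585470·21.666667 = 25.448154
ŷ(33) = 25.448154 + 1.585470·33 = 77.768658
residual = y − ŷ = 82.2 − 77.768658 = 4.431342

4.43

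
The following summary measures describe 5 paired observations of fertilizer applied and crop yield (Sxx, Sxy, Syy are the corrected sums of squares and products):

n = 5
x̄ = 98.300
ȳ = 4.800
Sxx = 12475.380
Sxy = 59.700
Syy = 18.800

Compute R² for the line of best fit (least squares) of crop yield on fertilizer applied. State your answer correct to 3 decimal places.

R² = Sxy²/(Sxx·Syy) = (59.7)²/(12475.38·18.8) = 0.015196

0.015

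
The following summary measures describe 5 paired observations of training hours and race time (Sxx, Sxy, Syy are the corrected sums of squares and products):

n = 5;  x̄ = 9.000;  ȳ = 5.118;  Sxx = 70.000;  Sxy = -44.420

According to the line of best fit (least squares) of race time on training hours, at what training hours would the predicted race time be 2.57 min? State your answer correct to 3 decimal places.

13.015

b = Sxy/Sxx = -44.42/70 = -0.634571
a = ȳ − b·x̄ = 5.118 − (-0.634571)·9 = 10.829143
Set a + b·x = 2.57: x = (2.57 − 10.829143) / (-0.634571) = 13.015308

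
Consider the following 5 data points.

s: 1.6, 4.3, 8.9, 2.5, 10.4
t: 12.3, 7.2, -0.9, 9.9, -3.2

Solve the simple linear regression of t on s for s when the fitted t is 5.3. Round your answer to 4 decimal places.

5.4015

n = 5, Σx = 27.7, Σy = 25.3, Σxy = 34.1, Σx² = 214.67
Sxx = Σx² − (Σx)²/n = 214.67 − 153.458 = 61.212
Sxy = Σxy − (Σx)(Σy)/n = 34.1 − 140.162 = -106.062
b = Sxy/Sxx = -106.062/61.212 = -1.732699
a = ȳ − b·x̄ = 5.06 − (-1.732699)·5.54 = 14.659155
Set a + b·x = 5.3: x = (5.3 − 14.659155) / (-1.732699) = 5.401488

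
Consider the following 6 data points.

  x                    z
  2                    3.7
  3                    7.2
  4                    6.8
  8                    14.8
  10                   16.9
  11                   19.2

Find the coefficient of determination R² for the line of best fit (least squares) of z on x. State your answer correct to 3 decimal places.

n = 6, Σx = 38, Σy = 68.6, Σxy = 554.8, Σx² = 314, Σy² = 985.06
Sxx = Σx² − (Σx)²/n = 314 − 240.666667 = 73.333333
Sxy = Σxy − (Σx)(Σy)/n = 554.8 − 434.466667 = 120.333333
Syy = Σy² − (Σy)²/n = 985.06 − 784.326667 = 200.733333
R² = Sxy²/(Sxx·Syy) = (120.333333)²/(73.333333·200.733333) = 0.983674

0.984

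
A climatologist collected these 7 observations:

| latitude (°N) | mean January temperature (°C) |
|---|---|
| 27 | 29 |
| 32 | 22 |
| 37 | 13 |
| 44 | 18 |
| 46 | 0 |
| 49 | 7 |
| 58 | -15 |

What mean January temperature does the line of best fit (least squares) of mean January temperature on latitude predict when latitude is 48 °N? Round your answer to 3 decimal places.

2.703

n = 7, Σx = 293, Σy = 74, Σxy = 2233, Σx² = 12939
Sxx = Σx² − (Σx)²/n = 12939 − 12264.142857 = 674.857143
Sxy = Σxy − (Σx)(Σy)/n = 2233 − 3097.428571 = -864.428571
b = Sxy/Sxx = -864.428571/674.857143 = -1.280906
a = ȳ − b·x̄ = 10.571429 − (-1.280906)·41.857143 = 64.186494
ŷ(48) = a + b·48 = 64.186494 + (-1.280906)·48 = 2.703006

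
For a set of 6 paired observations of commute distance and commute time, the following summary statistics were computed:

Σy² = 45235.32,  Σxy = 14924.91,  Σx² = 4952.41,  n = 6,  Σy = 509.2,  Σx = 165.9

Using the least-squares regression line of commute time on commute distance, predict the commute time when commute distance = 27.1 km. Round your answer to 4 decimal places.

83.5935

Sxx = Σx² − (Σx)²/n = 4952.41 − 4587.135 = 365.275
Sxy = Σxy − (Σx)(Σy)/n = 14924.91 − 14079.38 = 845.53
b = Sxy/Sxx = 845.53/365.275 = 2.314777
a = ȳ − b·x̄ = 84.866667 − 2.314777·27.65 = 20.863095
ŷ(27.1) = a + b·27.1 = 20.863095 + 2.314777·27.1 = 83.593540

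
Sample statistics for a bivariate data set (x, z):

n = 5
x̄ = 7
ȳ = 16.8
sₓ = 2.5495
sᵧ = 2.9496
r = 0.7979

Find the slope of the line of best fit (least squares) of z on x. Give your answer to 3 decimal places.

0.923

b = r · sᵧ/sₓ = 0.7979 · 2.9496/2.5495 = 0.923117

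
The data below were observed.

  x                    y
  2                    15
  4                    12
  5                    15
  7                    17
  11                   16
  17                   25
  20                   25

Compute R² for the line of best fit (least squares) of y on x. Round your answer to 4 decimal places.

n = 7, Σx = 66, Σy = 125, Σxy = 1373, Σx² = 904, Σy² = 2389
Sxx = Σx² − (Σx)²/n = 904 − 622.285714 = 281.714286
Sxy = Σxy − (Σx)(Σy)/n = 1373 − 1178.571429 = 194.428571
Syy = Σy² − (Σy)²/n = 2389 − 2232.142857 = 156.857143
R² = Sxy²/(Sxx·Syy) = (194.428571)²/(281.714286·156.857143) = 0.855474

0.8555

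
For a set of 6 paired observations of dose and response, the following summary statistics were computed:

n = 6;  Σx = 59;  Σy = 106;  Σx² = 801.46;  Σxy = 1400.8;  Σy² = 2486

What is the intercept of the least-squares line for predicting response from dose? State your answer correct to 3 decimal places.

Sxx = Σx² − (Σx)²/n = 801.46 − 580.166667 = 221.293333
Sxy = Σxy − (Σx)(Σy)/n = 1400.8 − 1042.333333 = 358.466667
b = Sxy/Sxx = 358.466667/221.293333 = 1.619871
a = ȳ − b·x̄ = 17.666667 − 1.619871·9.833333 = 1.737935

1.738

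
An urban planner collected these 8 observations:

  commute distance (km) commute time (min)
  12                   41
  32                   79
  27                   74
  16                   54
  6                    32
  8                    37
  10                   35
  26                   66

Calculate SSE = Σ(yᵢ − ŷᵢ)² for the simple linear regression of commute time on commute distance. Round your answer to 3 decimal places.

n = 8, Σx = 137, Σy = 418, Σxy = 8436, Σx² = 3029, Σy² = 24288
Sxx = Σx² − (Σx)²/n = 3029 − 2346.125 = 682.875
Sxy = Σxy − (Σx)(Σy)/n = 8436 − 7158.25 = 1277.75
Syy = Σy² − (Σy)²/n = 24288 − 21840.5 = 2447.5
b = Sxy/Sxx = 1277.75/682.875 = 1.871133
SSE = Syy − b·Sxy = 2447.5 − 1.871133·1277.75 = 56.659711

56.660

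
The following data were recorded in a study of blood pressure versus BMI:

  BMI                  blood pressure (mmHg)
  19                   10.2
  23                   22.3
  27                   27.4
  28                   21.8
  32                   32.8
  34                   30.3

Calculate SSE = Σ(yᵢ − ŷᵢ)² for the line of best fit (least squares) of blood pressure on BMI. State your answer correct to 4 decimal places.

60.6900

n = 6, Σx = 163, Σy = 144.8, Σxy = 4136.7, Σx² = 4583, Σy² = 3821.26
Sxx = Σx² − (Σx)²/n = 4583 − 4428.166667 = 154.833333
Sxy = Σxy − (Σx)(Σy)/n = 4136.7 − 3933.733333 = 202.966667
Syy = Σy² − (Σy)²/n = 3821.26 − 3494.506667 = 326.753333
b = Sxy/Sxx = 202.966667/154.833333 = 1.310872
SSE = Syy − b·Sxy = 326.753333 − 1.310872·202.966667 = 60.690032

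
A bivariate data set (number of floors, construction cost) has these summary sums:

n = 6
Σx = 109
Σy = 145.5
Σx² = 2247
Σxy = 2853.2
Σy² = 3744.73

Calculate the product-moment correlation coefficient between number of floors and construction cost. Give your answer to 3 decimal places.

Sxx = Σx² − (Σx)²/n = 2247 − 1980.166667 = 266.833333
Sxy = Σxy − (Σx)(Σy)/n = 2853.2 − 2643.25 = 209.95
Syy = Σy² − (Σy)²/n = 3744.73 − 3528.375 = 216.355
r = Sxy/√(Sxx·Syy) = 209.95/√(57730.725833) = 209.95/240.272191 = 0.873801

0.874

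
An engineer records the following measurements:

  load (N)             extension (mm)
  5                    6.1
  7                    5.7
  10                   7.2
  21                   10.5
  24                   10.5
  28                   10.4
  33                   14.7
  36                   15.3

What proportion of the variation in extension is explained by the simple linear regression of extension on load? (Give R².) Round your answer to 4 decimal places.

0.9365

n = 8, Σx = 164, Σy = 80.4, Σxy = 1942, Σx² = 4360, Σy² = 900.38
Sxx = Σx² − (Σx)²/n = 4360 − 3362 = 998
Sxy = Σxy − (Σx)(Σy)/n = 1942 − 1648.2 = 293.8
Syy = Σy² − (Σy)²/n = 900.38 − 808.02 = 92.36
R² = Sxy²/(Sxx·Syy) = (293.8)²/(998·92.36) = 0.936460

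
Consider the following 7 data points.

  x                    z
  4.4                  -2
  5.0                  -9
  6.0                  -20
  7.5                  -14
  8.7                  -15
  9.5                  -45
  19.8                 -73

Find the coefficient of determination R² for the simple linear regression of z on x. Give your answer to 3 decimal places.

0.875

n = 7, Σx = 60.9, Σy = -178, Σxy = -2282.2, Σx² = 694.59, Σy² = 8260
Sxx = Σx² − (Σx)²/n = 694.59 − 529.83 = 164.76
Sxy = Σxy − (Σx)(Σy)/n = -2282.2 − (-1548.6) = -733.6
Syy = Σy² − (Σy)²/n = 8260 − 4526.285714 = 3733.714286
R² = Sxy²/(Sxx·Syy) = (-733.6)²/(164.76·3733.714286) = 0.874834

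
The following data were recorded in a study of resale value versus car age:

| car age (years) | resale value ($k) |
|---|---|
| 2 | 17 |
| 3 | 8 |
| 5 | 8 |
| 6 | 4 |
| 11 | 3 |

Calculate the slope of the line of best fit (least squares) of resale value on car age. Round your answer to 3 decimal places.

n = 5, Σx = 27, Σy = 40, Σxy = 155, Σx² = 195
Sxx = Σx² − (Σx)²/n = 195 − 145.8 = 49.2
Sxy = Σxy − (Σx)(Σy)/n = 155 − 216 = -61
b = Sxy/Sxx = -61/49.2 = -1.239837

-1.240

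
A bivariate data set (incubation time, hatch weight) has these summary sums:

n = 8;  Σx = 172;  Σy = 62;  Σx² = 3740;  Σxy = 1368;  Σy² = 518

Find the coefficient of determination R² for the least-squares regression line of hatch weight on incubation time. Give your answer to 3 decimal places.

Sxx = Σx² − (Σx)²/n = 3740 − 3698 = 42
Sxy = Σxy − (Σx)(Σy)/n = 1368 − 1333 = 35
Syy = Σy² − (Σy)²/n = 518 − 480.5 = 37.5
R² = Sxy²/(Sxx·Syy) = (35)²/(42·37.5) = 0.777778

0.778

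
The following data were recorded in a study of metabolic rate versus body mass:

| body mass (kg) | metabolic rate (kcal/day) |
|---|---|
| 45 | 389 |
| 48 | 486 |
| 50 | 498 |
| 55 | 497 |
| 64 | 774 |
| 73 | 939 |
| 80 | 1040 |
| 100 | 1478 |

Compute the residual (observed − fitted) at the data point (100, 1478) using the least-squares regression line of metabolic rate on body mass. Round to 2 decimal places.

18.65

n = 8, Σx = 515, Σy = 6101, Σxy = 442151, Σx² = 35679
Sxx = Σx² − (Σx)²/n = 35679 − 33153.125 = 2525.875
Sxy = Σxy − (Σx)(Σy)/n = 442151 − 392751.875 = 49399.125
b = Sxy/Sxx = 49399.125/2525.875 = 19.557233
a = ȳ − b·x̄ = 762.625 − 19.557233·64.375 = -496.371851
ŷ(100) = -496.371851 + 19.557233·100 = 1459.351413
residual = y − ŷ = 1478 − 1459.351413 = 18.648587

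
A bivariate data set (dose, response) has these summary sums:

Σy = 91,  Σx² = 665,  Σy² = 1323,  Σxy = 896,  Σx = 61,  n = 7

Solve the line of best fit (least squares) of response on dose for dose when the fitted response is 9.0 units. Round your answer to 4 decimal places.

3.5326

Sxx = Σx² − (Σx)²/n = 665 − 531.571429 = 133.428571
Sxy = Σxy − (Σx)(Σy)/n = 896 − 793 = 103
b = Sxy/Sxx = 103/133.428571 = 0.771949
a = ȳ − b·x̄ = 13 − 0.771949·8.714286 = 6.273019
Set a + b·x = 9.0: x = (9.0 − 6.273019) / 0.771949 = 3.532594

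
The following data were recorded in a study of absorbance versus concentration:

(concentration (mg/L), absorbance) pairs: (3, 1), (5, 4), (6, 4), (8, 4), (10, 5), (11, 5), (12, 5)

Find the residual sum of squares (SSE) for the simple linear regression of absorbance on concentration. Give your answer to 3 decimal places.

n = 7, Σx = 55, Σy = 28, Σxy = 244, Σx² = 499, Σy² = 124
Sxx = Σx² − (Σx)²/n = 499 − 432.142857 = 66.857143
Sxy = Σxy − (Σx)(Σy)/n = 244 − 220 = 24
Syy = Σy² − (Σy)²/n = 124 − 112 = 12
b = Sxy/Sxx = 24/66.857143 = 0.358974
SSE = Syy − b·Sxy = 12 − 0.358974·24 = 3.384615

3.385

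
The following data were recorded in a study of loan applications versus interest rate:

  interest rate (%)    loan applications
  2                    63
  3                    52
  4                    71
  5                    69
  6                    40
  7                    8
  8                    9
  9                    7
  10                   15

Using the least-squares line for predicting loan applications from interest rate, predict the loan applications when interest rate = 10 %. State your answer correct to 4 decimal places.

2.9778

n = 9, Σx = 54, Σy = 334, Σxy = 1492, Σx² = 384
Sxx = Σx² − (Σx)²/n = 384 − 324 = 60
Sxy = Σxy − (Σx)(Σy)/n = 1492 − 2004 = -512
b = Sxy/Sxx = -512/60 = -8.533333
a = ȳ − b·x̄ = 37.111111 − (-8.533333)·6 = 88.311111
ŷ(10) = a + b·10 = 88.311111 + (-8.533333)·10 = 2.977778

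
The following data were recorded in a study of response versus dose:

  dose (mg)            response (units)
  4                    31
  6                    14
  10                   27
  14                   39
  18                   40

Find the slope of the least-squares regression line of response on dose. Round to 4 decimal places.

n = 5, Σx = 52, Σy = 151, Σxy = 1744, Σx² = 672
Sxx = Σx² − (Σx)²/n = 672 − 540.8 = 131.2
Sxy = Σxy − (Σx)(Σy)/n = 1744 − 1570.4 = 173.6
b = Sxy/Sxx = 173.6/131.2 = 1.323171

1.3232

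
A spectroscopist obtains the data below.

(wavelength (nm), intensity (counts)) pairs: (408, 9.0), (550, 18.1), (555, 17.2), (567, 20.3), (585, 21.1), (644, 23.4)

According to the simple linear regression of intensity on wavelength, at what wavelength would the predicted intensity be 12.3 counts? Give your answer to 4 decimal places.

n = 6, Σx = 3309, Σy = 109.1, Σxy = 62096.2, Σx² = 1855439
Sxx = Σx² − (Σx)²/n = 1855439 − 1824913.5 = 30525.5
Sxy = Σxy − (Σx)(Σy)/n = 62096.2 − 60168.65 = 1927.55
b = Sxy/Sxx = 1927.55/30525.5 = 0.063146
a = ȳ − b·x̄ = 18.183333 − 0.063146·551.5 = -16.641447
Set a + b·x = 12.3: x = (12.3 − (-16.641447)) / 0.063146 = 458.329036

458.3290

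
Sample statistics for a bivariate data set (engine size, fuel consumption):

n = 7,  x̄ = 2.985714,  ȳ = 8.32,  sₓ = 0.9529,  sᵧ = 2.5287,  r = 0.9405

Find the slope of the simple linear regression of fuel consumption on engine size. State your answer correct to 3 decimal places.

2.496

b = r · sᵧ/sₓ = 0.9405 · 2.5287/0.9529 = 2.495794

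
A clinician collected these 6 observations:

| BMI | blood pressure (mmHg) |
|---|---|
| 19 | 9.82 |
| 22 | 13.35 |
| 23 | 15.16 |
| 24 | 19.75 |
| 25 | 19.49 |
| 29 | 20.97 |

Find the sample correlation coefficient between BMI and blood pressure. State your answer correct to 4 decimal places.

0.9097

n = 6, Σx = 142, Σy = 98.54, Σxy = 2398.34, Σx² = 3416, Σy² = 1714.144
Sxx = Σx² − (Σx)²/n = 3416 − 3360.666667 = 55.333333
Sxy = Σxy − (Σx)(Σy)/n = 2398.34 − 2332.113333 = 66.226667
Syy = Σy² − (Σy)²/n = 1714.144 − 1618.355267 = 95.788733
r = Sxy/√(Sxx·Syy) = 66.226667/√(5300.309911) = 66.226667/72.803227 = 0.909667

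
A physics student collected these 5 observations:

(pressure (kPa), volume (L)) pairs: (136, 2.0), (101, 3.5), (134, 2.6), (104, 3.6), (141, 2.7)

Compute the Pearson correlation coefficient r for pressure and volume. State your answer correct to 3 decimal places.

-0.883

n = 5, Σx = 616, Σy = 14.4, Σxy = 1729, Σx² = 77350, Σy² = 43.26
Sxx = Σx² − (Σx)²/n = 77350 − 75891.2 = 1458.8
Sxy = Σxy − (Σx)(Σy)/n = 1729 − 1774.08 = -45.08
Syy = Σy² − (Σy)²/n = 43.26 − 41.472 = 1.788
r = Sxy/√(Sxx·Syy) = -45.08/√(2608.3344) = -45.08/51.071855 = -0.882678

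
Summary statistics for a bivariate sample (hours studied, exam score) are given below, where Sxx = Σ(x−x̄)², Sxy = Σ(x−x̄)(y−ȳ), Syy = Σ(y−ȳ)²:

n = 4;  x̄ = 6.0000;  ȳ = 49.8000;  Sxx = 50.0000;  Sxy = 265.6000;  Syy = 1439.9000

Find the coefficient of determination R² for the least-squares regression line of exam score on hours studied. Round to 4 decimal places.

0.9798

R² = Sxy²/(Sxx·Syy) = (265.6)²/(50·1439.9) = 0.979837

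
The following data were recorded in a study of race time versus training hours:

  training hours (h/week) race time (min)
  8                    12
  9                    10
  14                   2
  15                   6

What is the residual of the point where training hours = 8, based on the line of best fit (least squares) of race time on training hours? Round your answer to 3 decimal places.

0.622

n = 4, Σx = 46, Σy = 30, Σxy = 304, Σx² = 566
Sxx = Σx² − (Σx)²/n = 566 − 529 = 37
Sxy = Σxy − (Σx)(Σy)/n = 304 − 345 = -41
b = Sxy/Sxx = -41/37 = -1.108108
a = ȳ − b·x̄ = 7.5 − (-1.108108)·11.5 = 20.243243
ŷ(8) = 20.243243 + (-1.108108)·8 = 11.378378
residual = y − ŷ = 12 − 11.378378 = 0.621622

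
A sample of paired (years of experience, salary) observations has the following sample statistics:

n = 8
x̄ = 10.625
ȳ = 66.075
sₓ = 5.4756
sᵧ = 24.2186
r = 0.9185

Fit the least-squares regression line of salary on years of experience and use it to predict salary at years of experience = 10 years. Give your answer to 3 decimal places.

b = r · sᵧ/sₓ = 0.9185 · 24.2186/5.4756 = 4.062529
a = ȳ − b·x̄ = 66.075 − 4.062529·10.625 = 22.910629
ŷ(10) = a + b·10 = 22.910629 + 4.062529·10 = 63.535919

63.536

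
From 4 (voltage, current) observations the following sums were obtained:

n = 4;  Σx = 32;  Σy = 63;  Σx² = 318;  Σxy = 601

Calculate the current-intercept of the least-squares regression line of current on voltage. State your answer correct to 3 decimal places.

Sxx = Σx² − (Σx)²/n = 318 − 256 = 62
Sxy = Σxy − (Σx)(Σy)/n = 601 − 504 = 97
b = Sxy/Sxx = 97/62 = 1.564516
a = ȳ − b·x̄ = 15.75 − 1.564516·8 = 3.233871

3.234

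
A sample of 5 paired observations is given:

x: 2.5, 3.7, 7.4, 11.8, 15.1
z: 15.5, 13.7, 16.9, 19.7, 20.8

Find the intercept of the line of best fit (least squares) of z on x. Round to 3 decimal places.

13.083

n = 5, Σx = 40.5, Σy = 86.6, Σxy = 761.04, Σx² = 441.95
Sxx = Σx² − (Σx)²/n = 441.95 − 328.05 = 113.9
Sxy = Σxy − (Σx)(Σy)/n = 761.04 − 701.46 = 59.58
b = Sxy/Sxx = 59.58/113.9 = 0.523090
a = ȳ − b·x̄ = 17.32 − 0.523090·8.1 = 13.082968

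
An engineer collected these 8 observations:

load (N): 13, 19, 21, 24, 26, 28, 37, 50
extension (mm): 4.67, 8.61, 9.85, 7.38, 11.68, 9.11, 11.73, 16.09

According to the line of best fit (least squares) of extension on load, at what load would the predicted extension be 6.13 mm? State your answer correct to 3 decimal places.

n = 8, Σx = 218, Σy = 79.12, Σxy = 2405.54, Σx² = 6876
Sxx = Σx² − (Σx)²/n = 6876 − 5940.5 = 935.5
Sxy = Σxy − (Σx)(Σy)/n = 2405.54 − 2156.02 = 249.52
b = Sxy/Sxx = 249.52/935.5 = 0.266724
a = ȳ − b·x̄ = 9.89 − 0.266724·27.25 = 2.621780
Set a + b·x = 6.13: x = (6.13 − 2.621780) / 0.266724 = 13.153014

13.153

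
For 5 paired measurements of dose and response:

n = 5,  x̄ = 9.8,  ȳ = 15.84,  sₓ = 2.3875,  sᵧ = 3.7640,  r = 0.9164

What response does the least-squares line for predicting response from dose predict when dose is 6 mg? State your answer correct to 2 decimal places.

10.35

b = r · sᵧ/sₓ = 0.9164 · 3.764/2.3875 = 1.444745
a = ȳ − b·x̄ = 15.84 − 1.444745·9.8 = 1.681495
ŷ(6) = a + b·6 = 1.681495 + 1.444745·6 = 10.349968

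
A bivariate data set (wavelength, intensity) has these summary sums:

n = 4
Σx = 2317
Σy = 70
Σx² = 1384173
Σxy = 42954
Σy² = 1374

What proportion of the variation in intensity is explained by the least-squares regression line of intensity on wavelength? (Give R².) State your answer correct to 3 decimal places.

Sxx = Σx² − (Σx)²/n = 1384173 − 1342122.25 = 42050.75
Sxy = Σxy − (Σx)(Σy)/n = 42954 − 40547.5 = 2406.5
Syy = Σy² − (Σy)²/n = 1374 − 1225 = 149
R² = Sxy²/(Sxx·Syy) = (2406.5)²/(42050.75·149) = 0.924297

0.924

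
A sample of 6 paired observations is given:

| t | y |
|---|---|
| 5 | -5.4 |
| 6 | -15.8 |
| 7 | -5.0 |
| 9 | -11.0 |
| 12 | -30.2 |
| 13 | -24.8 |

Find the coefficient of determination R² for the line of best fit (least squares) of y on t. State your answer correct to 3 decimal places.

n = 6, Σx = 52, Σy = -92.2, Σxy = -940.6, Σx² = 504, Σy² = 1951.88
Sxx = Σx² − (Σx)²/n = 504 − 450.666667 = 53.333333
Sxy = Σxy − (Σx)(Σy)/n = -940.6 − (-799.066667) = -141.533333
Syy = Σy² − (Σy)²/n = 1951.88 − 1416.806667 = 535.073333
R² = Sxy²/(Sxx·Syy) = (-141.533333)²/(53.333333·535.073333) = 0.701949

0.702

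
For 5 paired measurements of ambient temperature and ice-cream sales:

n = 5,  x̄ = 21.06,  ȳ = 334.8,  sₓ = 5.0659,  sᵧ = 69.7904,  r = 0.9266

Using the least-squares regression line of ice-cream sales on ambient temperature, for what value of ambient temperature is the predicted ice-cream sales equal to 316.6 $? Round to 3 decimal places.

b = r · sᵧ/sₓ = 0.9266 · 69.7904/5.0659 = 12.765310
a = ȳ − b·x̄ = 334.8 − 12.765310·21.06 = 65.962568
Set a + b·x = 316.6: x = (316.6 − 65.962568) / 12.765310 = 19.634261

19.634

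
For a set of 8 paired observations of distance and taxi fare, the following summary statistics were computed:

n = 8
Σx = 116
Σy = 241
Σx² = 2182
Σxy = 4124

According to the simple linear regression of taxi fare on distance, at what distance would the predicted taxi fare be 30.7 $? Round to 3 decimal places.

Sxx = Σx² − (Σx)²/n = 2182 − 1682 = 500
Sxy = Σxy − (Σx)(Σy)/n = 4124 − 3494.5 = 629.5
b = Sxy/Sxx = 629.5/500 = 1.259
a = ȳ − b·x̄ = 30.125 − 1.259·14.5 = 11.8695
Set a + b·x = 30.7: x = (30.7 − 11.8695) / 1.259 = 14.956712

14.957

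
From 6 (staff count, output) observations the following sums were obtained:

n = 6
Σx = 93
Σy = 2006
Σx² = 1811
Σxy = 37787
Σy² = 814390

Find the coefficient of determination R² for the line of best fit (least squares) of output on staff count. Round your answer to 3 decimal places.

Sxx = Σx² − (Σx)²/n = 1811 − 1441.5 = 369.5
Sxy = Σxy − (Σx)(Σy)/n = 37787 − 31093 = 6694
Syy = Σy² − (Σy)²/n = 814390 − 670672.666667 = 143717.333333
R² = Sxy²/(Sxx·Syy) = (6694)²/(369.5·143717.333333) = 0.843816

0.844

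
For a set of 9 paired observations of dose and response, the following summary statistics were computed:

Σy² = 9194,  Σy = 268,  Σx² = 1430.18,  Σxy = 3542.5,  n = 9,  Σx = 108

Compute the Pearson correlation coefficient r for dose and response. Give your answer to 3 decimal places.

0.809

Sxx = Σx² − (Σx)²/n = 1430.18 − 1296 = 134.18
Sxy = Σxy − (Σx)(Σy)/n = 3542.5 − 3216 = 326.5
Syy = Σy² − (Σy)²/n = 9194 − 7980.444444 = 1213.555556
r = Sxy/√(Sxx·Syy) = 326.5/√(162834.884444) = 326.5/403.528047 = 0.809114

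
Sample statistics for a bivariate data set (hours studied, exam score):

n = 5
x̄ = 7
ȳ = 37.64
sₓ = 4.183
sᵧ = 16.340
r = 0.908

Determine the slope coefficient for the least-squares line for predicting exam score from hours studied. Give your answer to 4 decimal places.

3.5469

b = r · sᵧ/sₓ = 0.908 · 16.34/4.183 = 3.546909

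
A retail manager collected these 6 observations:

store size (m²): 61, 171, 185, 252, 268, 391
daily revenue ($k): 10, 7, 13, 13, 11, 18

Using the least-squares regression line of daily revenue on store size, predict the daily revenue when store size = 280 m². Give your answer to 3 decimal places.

13.468

n = 6, Σx = 1328, Σy = 72, Σxy = 17474, Σx² = 355396
Sxx = Σx² − (Σx)²/n = 355396 − 293930.666667 = 61465.333333
Sxy = Σxy − (Σx)(Σy)/n = 17474 − 15936 = 1538
b = Sxy/Sxx = 1538/61465.333333 = 0.025022
a = ȳ − b·x̄ = 12 − 0.025022·221.333333 = 6.461745
ŷ(280) = a + b·280 = 6.461745 + 0.025022·280 = 13.467971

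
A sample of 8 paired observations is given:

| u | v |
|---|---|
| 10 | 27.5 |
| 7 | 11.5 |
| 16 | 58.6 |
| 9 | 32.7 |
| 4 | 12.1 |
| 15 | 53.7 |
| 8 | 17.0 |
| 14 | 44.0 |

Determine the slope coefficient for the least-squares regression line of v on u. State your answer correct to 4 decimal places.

n = 8, Σx = 83, Σy = 257.1, Σxy = 3193.3, Σx² = 987
Sxx = Σx² − (Σx)²/n = 987 − 861.125 = 125.875
Sxy = Σxy − (Σx)(Σy)/n = 3193.3 − 2667.4125 = 525.8875
b = Sxy/Sxx = 525.8875/125.875 = 4.177855

4.1779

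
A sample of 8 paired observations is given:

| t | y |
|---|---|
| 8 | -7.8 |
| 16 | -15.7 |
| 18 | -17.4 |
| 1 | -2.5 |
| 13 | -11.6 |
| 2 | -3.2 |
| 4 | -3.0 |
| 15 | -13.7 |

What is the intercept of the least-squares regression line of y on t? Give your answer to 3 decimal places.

n = 8, Σx = 77, Σy = -74.9, Σxy = -1004, Σx² = 1059
Sxx = Σx² − (Σx)²/n = 1059 − 741.125 = 317.875
Sxy = Σxy − (Σx)(Σy)/n = -1004 − (-720.9125) = -283.0875
b = Sxy/Sxx = -283.0875/317.875 = -0.890562
a = ȳ − b·x̄ = -9.3625 − (-0.890562)·9.625 = -0.790838

-0.791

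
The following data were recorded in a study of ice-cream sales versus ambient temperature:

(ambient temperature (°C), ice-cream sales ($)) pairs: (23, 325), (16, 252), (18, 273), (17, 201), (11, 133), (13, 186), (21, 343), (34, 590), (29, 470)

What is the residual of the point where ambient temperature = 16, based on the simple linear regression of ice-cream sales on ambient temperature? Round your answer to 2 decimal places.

n = 9, Σx = 182, Σy = 2773, Σxy = 64612, Σx² = 4126
Sxx = Σx² − (Σx)²/n = 4126 − 3680.444444 = 445.555556
Sxy = Σxy − (Σx)(Σy)/n = 64612 − 56076.222222 = 8535.777778
b = Sxy/Sxx = 8535.777778/445.555556 = 19.157606
a = ȳ − b·x̄ = 308.111111 − 19.157606·20.222222 = -79.298254
ŷ(16) = -79.298254 + 19.157606·16 = 227.223441
residual = y − ŷ = 252 − 227.223441 = 24.776559

24.78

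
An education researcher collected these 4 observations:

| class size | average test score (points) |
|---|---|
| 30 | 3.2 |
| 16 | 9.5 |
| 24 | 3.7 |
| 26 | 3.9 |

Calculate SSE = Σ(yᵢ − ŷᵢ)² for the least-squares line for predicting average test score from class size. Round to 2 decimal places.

n = 4, Σx = 96, Σy = 20.3, Σxy = 438.2, Σx² = 2408, Σy² = 129.39
Sxx = Σx² − (Σx)²/n = 2408 − 2304 = 104
Sxy = Σxy − (Σx)(Σy)/n = 438.2 − 487.2 = -49
Syy = Σy² − (Σy)²/n = 129.39 − 103.0225 = 26.3675
b = Sxy/Sxx = -49/104 = -0.471154
SSE = Syy − b·Sxy = 26.3675 − (-0.471154)·(-49) = 3.280962

3.28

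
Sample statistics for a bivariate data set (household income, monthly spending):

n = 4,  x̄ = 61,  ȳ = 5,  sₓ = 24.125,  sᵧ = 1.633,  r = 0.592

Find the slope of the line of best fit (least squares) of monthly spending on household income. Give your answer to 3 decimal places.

0.040

b = r · sᵧ/sₓ = 0.592 · 1.633/24.125 = 0.040072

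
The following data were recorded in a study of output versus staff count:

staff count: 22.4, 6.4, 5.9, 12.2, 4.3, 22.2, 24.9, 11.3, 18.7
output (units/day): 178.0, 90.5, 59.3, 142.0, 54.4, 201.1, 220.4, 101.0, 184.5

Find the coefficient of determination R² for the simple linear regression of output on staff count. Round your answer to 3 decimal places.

0.947

n = 9, Σx = 128.3, Σy = 1231.2, Σxy = 21426.42, Σx² = 2335.09, Σy² = 199772.72
Sxx = Σx² − (Σx)²/n = 2335.09 − 1828.987778 = 506.102222
Sxy = Σxy − (Σx)(Σy)/n = 21426.42 − 17551.44 = 3874.98
Syy = Σy² − (Σy)²/n = 199772.72 − 168428.16 = 31344.56
R² = Sxy²/(Sxx·Syy) = (3874.98)²/(506.102222·31344.56) = 0.946539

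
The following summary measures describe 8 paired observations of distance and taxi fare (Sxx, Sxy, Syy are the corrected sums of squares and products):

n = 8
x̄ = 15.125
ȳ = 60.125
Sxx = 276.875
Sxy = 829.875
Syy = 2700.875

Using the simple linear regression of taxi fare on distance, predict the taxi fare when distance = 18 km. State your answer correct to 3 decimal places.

68.742

b = Sxy/Sxx = 829.875/276.875 = 2.997291
a = ȳ − b·x̄ = 60.125 − 2.997291·15.125 = 14.790971
ŷ(18) = a + b·18 = 14.790971 + 2.997291·18 = 68.742212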